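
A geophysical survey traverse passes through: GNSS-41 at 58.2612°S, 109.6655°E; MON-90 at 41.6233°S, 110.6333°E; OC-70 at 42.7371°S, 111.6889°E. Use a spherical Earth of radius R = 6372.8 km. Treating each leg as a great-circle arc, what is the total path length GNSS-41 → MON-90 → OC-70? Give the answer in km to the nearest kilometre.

2003 km

GNSS-41→MON-90: c = 0.290582 rad, d = 1851.82 km
MON-90→OC-70: c = 0.023754 rad, d = 151.38 km
Total = 1851.82 + 151.38 = 2003.20 km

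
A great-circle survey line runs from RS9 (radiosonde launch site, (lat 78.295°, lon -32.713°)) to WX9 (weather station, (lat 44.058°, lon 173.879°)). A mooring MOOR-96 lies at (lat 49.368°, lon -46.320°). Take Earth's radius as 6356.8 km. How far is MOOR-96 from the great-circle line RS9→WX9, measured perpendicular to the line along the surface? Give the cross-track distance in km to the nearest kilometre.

δ₁₃ = central angle RS9→MOOR-96 = 0.512485 rad  (haversine)
θ₁₃ = bearing RS9→MOOR-96 = 198.206°,  θ₁₂ = bearing RS9→WX9 = 337.335°
dₓₜ = R·arcsin(sin δ₁₃ · sin(θ₁₃ − θ₁₂)) = 6356.8·arcsin(0.49034·sin(-139.129°)) = -2076.390 km
|dₓₜ| = 2076.390 km

2076 km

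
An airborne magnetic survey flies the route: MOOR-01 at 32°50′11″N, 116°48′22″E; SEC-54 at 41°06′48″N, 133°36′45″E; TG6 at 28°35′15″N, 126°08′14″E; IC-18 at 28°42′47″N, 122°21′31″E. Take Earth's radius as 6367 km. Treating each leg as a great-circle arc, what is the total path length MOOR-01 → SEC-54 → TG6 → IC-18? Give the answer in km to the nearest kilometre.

3665 km

MOOR-01: φ = +32.83639°, λ = +116.80611°
SEC-54: φ = +41.11333°, λ = +133.61250°
TG6: φ = +28.58750°, λ = +126.13722°
IC-18: φ = +28.71306°, λ = +122.35861°
MOOR-01→SEC-54: c = 0.274558 rad, d = 1748.11 km
SEC-54→TG6: c = 0.243186 rad, d = 1548.36 km
TG6→IC-18: c = 0.057914 rad, d = 368.74 km
Total = 1748.11 + 1548.36 + 368.74 = 3665.21 km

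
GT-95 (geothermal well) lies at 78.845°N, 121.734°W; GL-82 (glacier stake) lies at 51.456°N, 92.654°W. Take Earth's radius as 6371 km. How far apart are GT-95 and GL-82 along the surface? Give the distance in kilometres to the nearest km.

3250 km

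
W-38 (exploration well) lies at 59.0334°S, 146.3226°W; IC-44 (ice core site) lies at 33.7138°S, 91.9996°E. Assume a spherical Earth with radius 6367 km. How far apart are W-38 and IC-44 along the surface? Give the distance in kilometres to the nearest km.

8385 km

Δφ = 25.3196°,  Δλ = -121.6778°
a = sin²(Δφ/2) + cos φ₁ cos φ₂ sin²(Δλ/2) = 0.374415
c = 2·arcsin(√a) = 1.316907 rad = 75.4532°
d = R·c = 6367 × 1.316907 = 8384.7 km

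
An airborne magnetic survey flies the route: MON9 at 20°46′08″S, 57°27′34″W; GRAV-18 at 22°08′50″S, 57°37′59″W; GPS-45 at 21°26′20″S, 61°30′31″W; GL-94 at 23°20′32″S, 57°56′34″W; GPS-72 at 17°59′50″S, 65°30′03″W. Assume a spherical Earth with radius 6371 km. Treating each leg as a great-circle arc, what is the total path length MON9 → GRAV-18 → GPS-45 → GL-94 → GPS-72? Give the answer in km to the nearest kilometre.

1971 km

MON9: φ = -20.76889°, λ = -57.45944°
GRAV-18: φ = -22.14722°, λ = -57.63306°
GPS-45: φ = -21.43889°, λ = -61.50861°
GL-94: φ = -23.34222°, λ = -57.94278°
GPS-72: φ = -17.99722°, λ = -65.50083°
MON9→GRAV-18: c = 0.024221 rad, d = 154.31 km
GRAV-18→GPS-45: c = 0.064010 rad, d = 407.81 km
GPS-45→GL-94: c = 0.066439 rad, d = 423.28 km
GL-94→GPS-72: c = 0.154651 rad, d = 985.28 km
Total = 154.31 + 407.81 + 423.28 + 985.28 = 1970.69 km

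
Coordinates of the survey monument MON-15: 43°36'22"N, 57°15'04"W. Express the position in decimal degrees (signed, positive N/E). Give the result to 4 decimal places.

lat: 43.6061° N → +43.6061°
lon: 57.2511° W → -57.2511°

+43.6061°, -57.2511°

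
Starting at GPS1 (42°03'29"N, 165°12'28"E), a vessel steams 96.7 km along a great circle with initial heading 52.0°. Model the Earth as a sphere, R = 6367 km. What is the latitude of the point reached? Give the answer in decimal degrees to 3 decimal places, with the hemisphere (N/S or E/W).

GPS1: φ = +42.05806°, λ = +165.20778°
δ = d/R = 96.7/6367 = 0.015188 rad
φ₂ = arcsin(sin φ₁ cos δ + cos φ₁ sin δ cos θ)
   = arcsin(0.66988·0.99988 + 0.74247·0.01519·0.61566) = 42.59005°
λ₂ = λ₁ + atan2(sin θ sin δ cos φ₁, cos δ − sin φ₁ sin φ₂) = 166.13920°

42.590°N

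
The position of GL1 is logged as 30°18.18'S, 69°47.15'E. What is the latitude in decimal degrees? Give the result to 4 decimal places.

30° + 18.18′/60 = 30 + 0.30300 = 30.3030°

30.3030°S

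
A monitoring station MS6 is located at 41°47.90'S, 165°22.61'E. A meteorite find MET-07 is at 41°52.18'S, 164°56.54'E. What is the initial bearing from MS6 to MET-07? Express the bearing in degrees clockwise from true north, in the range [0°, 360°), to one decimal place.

257.4°

MS6: φ = -41.79833°, λ = +165.37683°
MET-07: φ = -41.86967°, λ = +164.94233°
Δλ = -0.4345°
y = sin Δλ · cos φ₂ = -0.005647
x = cos φ₁ sin φ₂ − sin φ₁ cos φ₂ cos Δλ = -0.001259
θ = atan2(y, x) = -102.5710° → 257.4290° (mod 360°)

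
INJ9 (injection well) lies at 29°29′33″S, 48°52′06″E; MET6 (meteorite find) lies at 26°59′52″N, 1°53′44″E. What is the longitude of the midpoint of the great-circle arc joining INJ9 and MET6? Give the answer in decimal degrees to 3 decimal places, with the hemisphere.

INJ9: φ = -29.49250°, λ = +48.86833°
MET6: φ = +26.99778°, λ = +1.89556°
Bx = cos φ₂ cos Δλ = 0.607987,  By = cos φ₂ sin Δλ = -0.651365
φₘ = atan2(sin φ₁ + sin φ₂, √((cos φ₁ + Bx)² + By²)) = -1.35998°
λₘ = λ₁ + atan2(By, cos φ₁ + Bx) = 25.09072°

25.091°E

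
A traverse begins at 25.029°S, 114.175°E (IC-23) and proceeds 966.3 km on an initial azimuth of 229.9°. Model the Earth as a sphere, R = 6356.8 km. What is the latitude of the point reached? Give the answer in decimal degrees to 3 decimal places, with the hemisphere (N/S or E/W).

δ = d/R = 966.3/6356.8 = 0.152010 rad
φ₂ = arcsin(sin φ₁ cos δ + cos φ₁ sin δ cos θ)
   = arcsin(-0.42308·0.98847 + 0.90609·0.15143·-0.64412) = -30.43602°
λ₂ = λ₁ + atan2(sin θ sin δ cos φ₁, cos δ − sin φ₁ sin φ₂) = 106.45445°

30.436°S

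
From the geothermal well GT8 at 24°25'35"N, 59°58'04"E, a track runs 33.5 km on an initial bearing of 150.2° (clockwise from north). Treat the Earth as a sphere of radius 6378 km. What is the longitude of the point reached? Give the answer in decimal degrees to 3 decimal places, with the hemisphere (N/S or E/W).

60.132°E

GT8: φ = +24.42639°, λ = +59.96778°
δ = d/R = 33.5/6378 = 0.005252 rad
φ₂ = arcsin(sin φ₁ cos δ + cos φ₁ sin δ cos θ)
   = arcsin(0.41352·0.99999 + 0.91049·0.00525·-0.86777) = 24.16515°
λ₂ = λ₁ + atan2(sin θ sin δ cos φ₁, cos δ − sin φ₁ sin φ₂) = 60.13170°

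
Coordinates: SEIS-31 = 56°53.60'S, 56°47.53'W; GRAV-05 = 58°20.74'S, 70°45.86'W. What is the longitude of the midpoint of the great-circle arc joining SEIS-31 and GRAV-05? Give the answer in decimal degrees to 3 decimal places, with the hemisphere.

63.638°W

SEIS-31: φ = -56.89333°, λ = -56.79217°
GRAV-05: φ = -58.34567°, λ = -70.76433°
Bx = cos φ₂ cos Δλ = 0.509266,  By = cos φ₂ sin Δλ = -0.126712
φₘ = atan2(sin φ₁ + sin φ₂, √((cos φ₁ + Bx)² + By²)) = -57.81222°
λₘ = λ₁ + atan2(By, cos φ₁ + Bx) = -63.63792°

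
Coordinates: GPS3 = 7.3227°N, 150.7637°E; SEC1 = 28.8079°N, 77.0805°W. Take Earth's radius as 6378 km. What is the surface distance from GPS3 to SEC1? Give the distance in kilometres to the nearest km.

13520 km

Δφ = 21.4852°,  Δλ = 132.1558°
a = sin²(Δφ/2) + cos φ₁ cos φ₂ sin²(Δλ/2) = 0.760936
c = 2·arcsin(√a) = 2.119841 rad = 121.4580°
d = R·c = 6378 × 2.119841 = 13520.3 km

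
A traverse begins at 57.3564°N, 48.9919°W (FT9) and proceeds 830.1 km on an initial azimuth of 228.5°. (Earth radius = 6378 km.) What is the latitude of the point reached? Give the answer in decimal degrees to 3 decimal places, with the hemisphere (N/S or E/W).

52.049°N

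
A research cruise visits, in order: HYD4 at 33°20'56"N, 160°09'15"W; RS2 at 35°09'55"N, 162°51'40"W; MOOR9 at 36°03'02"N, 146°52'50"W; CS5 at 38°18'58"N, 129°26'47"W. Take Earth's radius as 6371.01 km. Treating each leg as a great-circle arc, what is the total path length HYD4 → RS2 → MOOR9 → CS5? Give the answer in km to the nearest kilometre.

3329 km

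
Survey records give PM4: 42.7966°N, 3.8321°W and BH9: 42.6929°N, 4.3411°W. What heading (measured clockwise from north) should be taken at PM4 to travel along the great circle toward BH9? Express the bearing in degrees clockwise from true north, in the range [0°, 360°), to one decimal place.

254.7°

Δλ = -0.5090°
y = sin Δλ · cos φ₂ = -0.006529
x = cos φ₁ sin φ₂ − sin φ₁ cos φ₂ cos Δλ = -0.001790
θ = atan2(y, x) = -105.3322° → 254.6678° (mod 360°)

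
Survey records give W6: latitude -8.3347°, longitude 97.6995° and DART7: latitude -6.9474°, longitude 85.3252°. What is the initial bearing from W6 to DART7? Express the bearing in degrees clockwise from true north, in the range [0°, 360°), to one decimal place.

Δλ = -12.3743°
y = sin Δλ · cos φ₂ = -0.212724
x = cos φ₁ sin φ₂ − sin φ₁ cos φ₂ cos Δλ = 0.020868
θ = atan2(y, x) = -84.3973° → 275.6027° (mod 360°)

275.6°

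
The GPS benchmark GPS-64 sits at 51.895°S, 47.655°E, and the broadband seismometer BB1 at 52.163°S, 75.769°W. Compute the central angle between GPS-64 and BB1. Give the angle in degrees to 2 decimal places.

Δφ = -0.2680°,  Δλ = -123.4240°
a = sin²(Δφ/2) + cos φ₁ cos φ₂ sin²(Δλ/2) = 0.293533
c = 2·arcsin(√a) = 1.145123 rad = 65.6107°

65.61°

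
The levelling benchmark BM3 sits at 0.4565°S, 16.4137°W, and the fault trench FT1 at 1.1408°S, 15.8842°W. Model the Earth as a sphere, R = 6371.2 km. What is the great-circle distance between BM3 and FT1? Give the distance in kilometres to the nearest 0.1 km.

Δφ = -0.6843°,  Δλ = 0.5295°
a = sin²(Δφ/2) + cos φ₁ cos φ₂ sin²(Δλ/2) = 0.000057
c = 2·arcsin(√a) = 0.015101 rad = 0.8652°
d = R·c = 6371.2 × 0.015101 = 96.2 km

96.2 km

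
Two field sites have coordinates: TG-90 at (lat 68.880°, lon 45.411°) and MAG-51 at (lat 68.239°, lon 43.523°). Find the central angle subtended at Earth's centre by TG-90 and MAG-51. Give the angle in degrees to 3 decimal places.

0.942°

Δφ = -0.6410°,  Δλ = -1.8880°
a = sin²(Δφ/2) + cos φ₁ cos φ₂ sin²(Δλ/2) = 0.000068
c = 2·arcsin(√a) = 0.016438 rad = 0.9418°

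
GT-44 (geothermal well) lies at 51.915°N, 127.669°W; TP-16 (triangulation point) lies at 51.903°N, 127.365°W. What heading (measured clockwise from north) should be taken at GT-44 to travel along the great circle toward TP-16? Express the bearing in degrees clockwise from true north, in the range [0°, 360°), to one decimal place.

93.5°

Δλ = 0.3040°
y = sin Δλ · cos φ₂ = 0.003274
x = cos φ₁ sin φ₂ − sin φ₁ cos φ₂ cos Δλ = -0.000203
θ = atan2(y, x) = 93.5415° → 93.5415° (mod 360°)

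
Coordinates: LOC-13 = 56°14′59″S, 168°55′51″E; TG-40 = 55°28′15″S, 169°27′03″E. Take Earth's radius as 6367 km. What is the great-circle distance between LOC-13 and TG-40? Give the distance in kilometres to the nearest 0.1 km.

LOC-13: φ = -56.24972°, λ = +168.93083°
TG-40: φ = -55.47083°, λ = +169.45083°
Δφ = 0.7789°,  Δλ = 0.5200°
a = sin²(Δφ/2) + cos φ₁ cos φ₂ sin²(Δλ/2) = 0.000053
c = 2·arcsin(√a) = 0.014517 rad = 0.8318°
d = R·c = 6367 × 0.014517 = 92.4 km

92.4 km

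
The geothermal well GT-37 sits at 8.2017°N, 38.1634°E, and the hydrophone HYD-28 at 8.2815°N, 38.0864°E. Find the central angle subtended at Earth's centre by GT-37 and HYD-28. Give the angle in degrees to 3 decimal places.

0.110°

Δφ = 0.0798°,  Δλ = -0.0770°
a = sin²(Δφ/2) + cos φ₁ cos φ₂ sin²(Δλ/2) = 0.000001
c = 2·arcsin(√a) = 0.001926 rad = 0.1103°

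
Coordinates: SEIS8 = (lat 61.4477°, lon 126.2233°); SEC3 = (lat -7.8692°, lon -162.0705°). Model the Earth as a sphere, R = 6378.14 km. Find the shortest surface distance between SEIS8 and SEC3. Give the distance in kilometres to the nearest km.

9838 km

Δφ = -69.3169°,  Δλ = 71.7062°
a = sin²(Δφ/2) + cos φ₁ cos φ₂ sin²(Δλ/2) = 0.485823
c = 2·arcsin(√a) = 1.542439 rad = 88.3753°
d = R·c = 6378.14 × 1.542439 = 9837.9 km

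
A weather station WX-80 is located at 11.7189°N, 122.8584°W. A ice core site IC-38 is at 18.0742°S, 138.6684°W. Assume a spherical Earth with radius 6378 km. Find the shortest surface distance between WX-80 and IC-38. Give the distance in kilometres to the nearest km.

Δφ = -29.7931°,  Δλ = -15.8100°
a = sin²(Δφ/2) + cos φ₁ cos φ₂ sin²(Δλ/2) = 0.083694
c = 2·arcsin(√a) = 0.586989 rad = 33.6320°
d = R·c = 6378 × 0.586989 = 3743.8 km

3744 km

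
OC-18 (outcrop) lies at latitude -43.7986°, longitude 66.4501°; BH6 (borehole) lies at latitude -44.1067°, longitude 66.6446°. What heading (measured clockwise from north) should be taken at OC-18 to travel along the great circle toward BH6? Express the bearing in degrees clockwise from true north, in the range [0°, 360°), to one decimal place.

155.6°

Δλ = 0.1945°
y = sin Δλ · cos φ₂ = 0.002438
x = cos φ₁ sin φ₂ − sin φ₁ cos φ₂ cos Δλ = -0.005380
θ = atan2(y, x) = 155.6269° → 155.6269° (mod 360°)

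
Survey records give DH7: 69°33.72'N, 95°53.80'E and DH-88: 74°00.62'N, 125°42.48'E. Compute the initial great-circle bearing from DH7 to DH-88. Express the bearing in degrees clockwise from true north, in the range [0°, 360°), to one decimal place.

50.8°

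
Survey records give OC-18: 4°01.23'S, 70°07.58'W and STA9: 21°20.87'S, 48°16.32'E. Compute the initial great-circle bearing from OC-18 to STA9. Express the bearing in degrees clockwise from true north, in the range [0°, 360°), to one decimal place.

OC-18: φ = -4.02050°, λ = -70.12633°
STA9: φ = -21.34783°, λ = +48.27200°
Δλ = 118.3983°
y = sin Δλ · cos φ₂ = 0.819307
x = cos φ₁ sin φ₂ − sin φ₁ cos φ₂ cos Δλ = -0.394191
θ = atan2(y, x) = 115.6935° → 115.6935° (mod 360°)

115.7°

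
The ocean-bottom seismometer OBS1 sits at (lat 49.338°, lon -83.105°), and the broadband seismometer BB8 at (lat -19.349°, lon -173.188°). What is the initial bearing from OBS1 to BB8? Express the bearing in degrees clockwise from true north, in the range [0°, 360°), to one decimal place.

257.2°

Δλ = -90.0830°
y = sin Δλ · cos φ₂ = -0.943517
x = cos φ₁ sin φ₂ − sin φ₁ cos φ₂ cos Δλ = -0.214851
θ = atan2(y, x) = -102.8282° → 257.1718° (mod 360°)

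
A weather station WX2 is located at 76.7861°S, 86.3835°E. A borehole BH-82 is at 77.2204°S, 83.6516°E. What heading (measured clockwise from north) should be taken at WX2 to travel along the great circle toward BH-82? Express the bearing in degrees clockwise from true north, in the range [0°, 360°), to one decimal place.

233.4°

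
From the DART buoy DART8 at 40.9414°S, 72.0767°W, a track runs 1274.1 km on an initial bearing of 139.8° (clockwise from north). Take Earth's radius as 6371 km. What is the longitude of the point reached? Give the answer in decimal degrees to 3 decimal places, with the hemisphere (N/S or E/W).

δ = d/R = 1274.1/6371 = 0.199984 rad
φ₂ = arcsin(sin φ₁ cos δ + cos φ₁ sin δ cos θ)
   = arcsin(-0.65529·0.98007 + 0.75538·0.19865·-0.76380) = -49.18653°
λ₂ = λ₁ + atan2(sin θ sin δ cos φ₁, cos δ − sin φ₁ sin φ₂) = -60.76306°

60.763°W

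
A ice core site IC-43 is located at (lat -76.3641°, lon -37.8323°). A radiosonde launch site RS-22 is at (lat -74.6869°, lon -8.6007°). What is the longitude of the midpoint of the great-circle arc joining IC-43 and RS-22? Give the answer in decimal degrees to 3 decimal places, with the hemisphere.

22.369°W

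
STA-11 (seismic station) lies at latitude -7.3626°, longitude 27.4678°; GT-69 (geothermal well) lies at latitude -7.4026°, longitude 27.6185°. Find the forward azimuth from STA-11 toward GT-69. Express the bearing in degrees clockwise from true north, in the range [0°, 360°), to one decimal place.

105.0°

Δλ = 0.1507°
y = sin Δλ · cos φ₂ = 0.002608
x = cos φ₁ sin φ₂ − sin φ₁ cos φ₂ cos Δλ = -0.000699
θ = atan2(y, x) = 104.9935° → 104.9935° (mod 360°)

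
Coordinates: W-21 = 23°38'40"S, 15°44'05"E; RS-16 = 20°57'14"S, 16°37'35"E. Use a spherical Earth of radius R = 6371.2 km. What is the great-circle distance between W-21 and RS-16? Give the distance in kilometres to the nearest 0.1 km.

W-21: φ = -23.64444°, λ = +15.73472°
RS-16: φ = -20.95389°, λ = +16.62639°
Δφ = 2.6906°,  Δλ = 0.8917°
a = sin²(Δφ/2) + cos φ₁ cos φ₂ sin²(Δλ/2) = 0.000603
c = 2·arcsin(√a) = 0.049116 rad = 2.8142°
d = R·c = 6371.2 × 0.049116 = 312.9 km

312.9 km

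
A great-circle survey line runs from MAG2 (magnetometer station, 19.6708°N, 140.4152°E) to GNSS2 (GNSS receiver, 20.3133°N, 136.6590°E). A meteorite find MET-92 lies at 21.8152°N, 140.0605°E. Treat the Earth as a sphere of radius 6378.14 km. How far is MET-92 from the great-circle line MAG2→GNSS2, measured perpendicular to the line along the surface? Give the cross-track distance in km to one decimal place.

δ₁₃ = central angle MAG2→MET-92 = 0.037872 rad  (haversine)
θ₁₃ = bearing MAG2→MET-92 = 351.269°,  θ₁₂ = bearing MAG2→GNSS2 = 280.955°
dₓₜ = R·arcsin(sin δ₁₃ · sin(θ₁₃ − θ₁₂)) = 6378.14·arcsin(0.03786·sin(70.315°)) = 227.429 km
|dₓₜ| = 227.429 km

227.4 km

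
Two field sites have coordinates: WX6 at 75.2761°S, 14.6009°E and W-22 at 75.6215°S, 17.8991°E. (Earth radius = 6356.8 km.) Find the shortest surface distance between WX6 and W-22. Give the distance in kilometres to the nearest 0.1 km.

Δφ = -0.3454°,  Δλ = 3.2982°
a = sin²(Δφ/2) + cos φ₁ cos φ₂ sin²(Δλ/2) = 0.000061
c = 2·arcsin(√a) = 0.015666 rad = 0.8976°
d = R·c = 6356.8 × 0.015666 = 99.6 km

99.6 km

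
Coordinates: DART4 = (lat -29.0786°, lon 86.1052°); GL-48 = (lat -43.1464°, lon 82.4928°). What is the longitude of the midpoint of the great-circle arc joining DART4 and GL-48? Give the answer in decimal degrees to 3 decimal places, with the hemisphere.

84.462°E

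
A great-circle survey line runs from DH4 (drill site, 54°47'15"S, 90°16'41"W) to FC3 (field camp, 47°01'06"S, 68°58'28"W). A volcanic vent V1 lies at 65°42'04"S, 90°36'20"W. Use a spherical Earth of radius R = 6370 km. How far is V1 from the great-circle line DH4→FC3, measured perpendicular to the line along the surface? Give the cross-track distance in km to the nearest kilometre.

DH4: φ = -54.78750°, λ = -90.27806°
FC3: φ = -47.01833°, λ = -68.97444°
V1: φ = -65.70111°, λ = -90.60556°
δ₁₃ = central angle DH4→V1 = 0.190499 rad  (haversine)
θ₁₃ = bearing DH4→V1 = 180.712°,  θ₁₂ = bearing DH4→FC3 = 68.590°
dₓₜ = R·arcsin(sin δ₁₃ · sin(θ₁₃ − θ₁₂)) = 6370·arcsin(0.18935·sin(112.122°)) = 1123.170 km
|dₓₜ| = 1123.170 km

1123 km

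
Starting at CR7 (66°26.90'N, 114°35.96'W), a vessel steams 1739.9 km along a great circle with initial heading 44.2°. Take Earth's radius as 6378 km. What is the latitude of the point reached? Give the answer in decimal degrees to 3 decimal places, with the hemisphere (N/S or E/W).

73.736°N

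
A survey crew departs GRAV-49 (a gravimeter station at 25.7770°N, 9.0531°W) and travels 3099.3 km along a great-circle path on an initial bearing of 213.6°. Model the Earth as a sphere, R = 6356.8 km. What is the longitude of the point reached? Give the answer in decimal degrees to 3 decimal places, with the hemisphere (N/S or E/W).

δ = d/R = 3099.3/6356.8 = 0.487557 rad
φ₂ = arcsin(sin φ₁ cos δ + cos φ₁ sin δ cos θ)
   = arcsin(0.43487·0.88348 + 0.90049·0.46847·-0.83292) = 1.88127°
λ₂ = λ₁ + atan2(sin θ sin δ cos φ₁, cos δ − sin φ₁ sin φ₂) = -24.08676°

24.087°W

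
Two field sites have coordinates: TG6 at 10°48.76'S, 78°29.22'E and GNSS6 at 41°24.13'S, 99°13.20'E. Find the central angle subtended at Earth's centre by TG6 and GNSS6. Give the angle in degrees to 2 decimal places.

35.60°

TG6: φ = -10.81267°, λ = +78.48700°
GNSS6: φ = -41.40217°, λ = +99.22000°
Δφ = -30.5895°,  Δλ = 20.7330°
a = sin²(Δφ/2) + cos φ₁ cos φ₂ sin²(Δλ/2) = 0.093439
c = 2·arcsin(√a) = 0.621300 rad = 35.5979°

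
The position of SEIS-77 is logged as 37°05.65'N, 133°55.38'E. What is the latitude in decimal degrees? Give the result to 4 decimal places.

37° + 5.65′/60 = 37 + 0.09417 = 37.0942°

37.0942°N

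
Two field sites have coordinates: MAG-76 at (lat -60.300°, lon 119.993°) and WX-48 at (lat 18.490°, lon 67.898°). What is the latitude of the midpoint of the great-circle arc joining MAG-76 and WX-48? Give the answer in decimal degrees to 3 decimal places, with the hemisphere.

22.794°S

Bx = cos φ₂ cos Δλ = 0.582641,  By = cos φ₂ sin Δλ = -0.748300
φₘ = atan2(sin φ₁ + sin φ₂, √((cos φ₁ + Bx)² + By²)) = -22.79381°
λₘ = λ₁ + atan2(By, cos φ₁ + Bx) = 85.22880°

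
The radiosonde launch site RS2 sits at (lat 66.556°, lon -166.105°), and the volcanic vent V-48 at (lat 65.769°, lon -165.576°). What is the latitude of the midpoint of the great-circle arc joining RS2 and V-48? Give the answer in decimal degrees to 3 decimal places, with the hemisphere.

66.163°N

Bx = cos φ₂ cos Δλ = 0.410399,  By = cos φ₂ sin Δλ = 0.003789
φₘ = atan2(sin φ₁ + sin φ₂, √((cos φ₁ + Bx)² + By²)) = 66.16273°
λₘ = λ₁ + atan2(By, cos φ₁ + Bx) = -165.83639°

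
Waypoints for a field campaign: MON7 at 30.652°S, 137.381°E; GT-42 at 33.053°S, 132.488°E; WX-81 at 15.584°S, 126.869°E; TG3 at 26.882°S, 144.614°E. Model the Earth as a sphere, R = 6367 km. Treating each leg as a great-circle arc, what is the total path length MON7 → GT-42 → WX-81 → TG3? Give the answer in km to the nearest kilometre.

4777 km

MON7→GT-42: c = 0.083758 rad, d = 533.29 km
GT-42→WX-81: c = 0.317560 rad, d = 2021.90 km
WX-81→TG3: c = 0.348912 rad, d = 2221.52 km
Total = 533.29 + 2021.90 + 2221.52 = 4776.71 km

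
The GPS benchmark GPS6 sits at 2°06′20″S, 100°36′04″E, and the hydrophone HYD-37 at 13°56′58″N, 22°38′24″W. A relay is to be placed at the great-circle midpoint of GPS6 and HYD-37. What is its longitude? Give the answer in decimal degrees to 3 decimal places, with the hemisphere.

GPS6: φ = -2.10556°, λ = +100.60111°
HYD-37: φ = +13.94944°, λ = -22.64000°
Bx = cos φ₂ cos Δλ = -0.531997,  By = cos φ₂ sin Δλ = -0.811706
φₘ = atan2(sin φ₁ + sin φ₂, √((cos φ₁ + Bx)² + By²)) = 12.30633°
λₘ = λ₁ + atan2(By, cos φ₁ + Bx) = 40.53165°

40.532°E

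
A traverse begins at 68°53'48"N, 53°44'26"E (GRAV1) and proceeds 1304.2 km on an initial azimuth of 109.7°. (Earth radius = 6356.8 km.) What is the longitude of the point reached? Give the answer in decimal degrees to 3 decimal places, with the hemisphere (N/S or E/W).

78.464°E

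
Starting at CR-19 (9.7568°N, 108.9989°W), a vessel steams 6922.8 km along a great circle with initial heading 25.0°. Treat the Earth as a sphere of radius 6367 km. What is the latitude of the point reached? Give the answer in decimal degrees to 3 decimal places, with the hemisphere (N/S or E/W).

60.412°N

δ = d/R = 6922.8/6367 = 1.087294 rad
φ₂ = arcsin(sin φ₁ cos δ + cos φ₁ sin δ cos θ)
   = arcsin(0.16947·0.46488 + 0.98554·0.88537·0.90631) = 60.41167°
λ₂ = λ₁ + atan2(sin θ sin δ cos φ₁, cos δ − sin φ₁ sin φ₂) = -59.72836°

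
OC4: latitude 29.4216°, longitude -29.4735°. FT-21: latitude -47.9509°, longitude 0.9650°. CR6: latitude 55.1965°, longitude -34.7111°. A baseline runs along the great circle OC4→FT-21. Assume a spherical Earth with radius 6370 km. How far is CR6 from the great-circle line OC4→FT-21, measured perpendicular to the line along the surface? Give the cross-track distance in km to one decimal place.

δ₁₃ = central angle OC4→CR6 = 0.454607 rad  (haversine)
θ₁₃ = bearing OC4→CR6 = 353.185°,  θ₁₂ = bearing OC4→FT-21 = 159.965°
dₓₜ = R·arcsin(sin δ₁₃ · sin(θ₁₃ − θ₁₂)) = 6370·arcsin(0.43911·sin(193.221°)) = -640.799 km
|dₓₜ| = 640.799 km

640.8 km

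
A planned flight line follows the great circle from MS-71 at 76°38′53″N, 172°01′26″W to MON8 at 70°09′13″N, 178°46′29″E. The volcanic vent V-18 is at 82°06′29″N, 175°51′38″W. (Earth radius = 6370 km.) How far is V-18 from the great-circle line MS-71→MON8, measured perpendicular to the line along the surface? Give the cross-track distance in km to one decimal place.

MS-71: φ = +76.64806°, λ = -172.02389°
MON8: φ = +70.15361°, λ = +178.77472°
V-18: φ = +82.10806°, λ = -175.86056°
δ₁₃ = central angle MS-71→V-18 = 0.096039 rad  (haversine)
θ₁₃ = bearing MS-71→V-18 = 354.502°,  θ₁₂ = bearing MS-71→MON8 = 206.506°
dₓₜ = R·arcsin(sin δ₁₃ · sin(θ₁₃ − θ₁₂)) = 6370·arcsin(0.09589·sin(147.996°)) = 323.864 km
|dₓₜ| = 323.864 km

323.9 km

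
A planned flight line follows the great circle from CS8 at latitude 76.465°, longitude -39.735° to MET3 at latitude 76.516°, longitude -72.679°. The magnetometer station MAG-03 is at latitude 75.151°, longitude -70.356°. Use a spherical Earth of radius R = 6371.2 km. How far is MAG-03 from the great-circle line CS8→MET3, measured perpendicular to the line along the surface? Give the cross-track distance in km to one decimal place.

162.8 km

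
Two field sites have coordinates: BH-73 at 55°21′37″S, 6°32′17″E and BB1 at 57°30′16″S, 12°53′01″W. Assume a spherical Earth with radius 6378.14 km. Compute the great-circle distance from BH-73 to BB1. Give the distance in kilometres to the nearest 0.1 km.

1214.6 km

BH-73: φ = -55.36028°, λ = +6.53806°
BB1: φ = -57.50444°, λ = -12.88361°
Δφ = -2.1442°,  Δλ = -19.4217°
a = sin²(Δφ/2) + cos φ₁ cos φ₂ sin²(Δλ/2) = 0.009038
c = 2·arcsin(√a) = 0.190428 rad = 10.9107°
d = R·c = 6378.14 × 0.190428 = 1214.6 km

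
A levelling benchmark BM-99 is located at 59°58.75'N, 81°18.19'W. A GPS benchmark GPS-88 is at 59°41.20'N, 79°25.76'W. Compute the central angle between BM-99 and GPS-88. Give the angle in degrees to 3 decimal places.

BM-99: φ = +59.97917°, λ = -81.30317°
GPS-88: φ = +59.68667°, λ = -79.42933°
Δφ = -0.2925°,  Δλ = 1.8738°
a = sin²(Δφ/2) + cos φ₁ cos φ₂ sin²(Δλ/2) = 0.000074
c = 2·arcsin(√a) = 0.017209 rad = 0.9860°

0.986°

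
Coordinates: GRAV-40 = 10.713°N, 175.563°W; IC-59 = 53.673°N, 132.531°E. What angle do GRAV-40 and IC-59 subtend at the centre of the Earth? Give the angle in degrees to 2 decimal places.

Δφ = 42.9600°,  Δλ = -51.9060°
a = sin²(Δφ/2) + cos φ₁ cos φ₂ sin²(Δλ/2) = 0.245565
c = 2·arcsin(√a) = 1.036924 rad = 59.4114°

59.41°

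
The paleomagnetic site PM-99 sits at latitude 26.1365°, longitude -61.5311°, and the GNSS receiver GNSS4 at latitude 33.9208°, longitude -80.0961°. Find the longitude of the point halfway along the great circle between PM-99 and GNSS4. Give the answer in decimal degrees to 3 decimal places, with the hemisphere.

Bx = cos φ₂ cos Δλ = 0.786629,  By = cos φ₂ sin Δλ = -0.264195
φₘ = atan2(sin φ₁ + sin φ₂, √((cos φ₁ + Bx)² + By²)) = 30.35642°
λₘ = λ₁ + atan2(By, cos φ₁ + Bx) = -70.44534°

70.445°W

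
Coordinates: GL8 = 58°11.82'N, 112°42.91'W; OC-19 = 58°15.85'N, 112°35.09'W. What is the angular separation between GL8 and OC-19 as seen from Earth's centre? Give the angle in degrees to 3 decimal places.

0.096°

GL8: φ = +58.19700°, λ = -112.71517°
OC-19: φ = +58.26417°, λ = -112.58483°
Δφ = 0.0672°,  Δλ = 0.1303°
a = sin²(Δφ/2) + cos φ₁ cos φ₂ sin²(Δλ/2) = 0.000001
c = 2·arcsin(√a) = 0.001676 rad = 0.0960°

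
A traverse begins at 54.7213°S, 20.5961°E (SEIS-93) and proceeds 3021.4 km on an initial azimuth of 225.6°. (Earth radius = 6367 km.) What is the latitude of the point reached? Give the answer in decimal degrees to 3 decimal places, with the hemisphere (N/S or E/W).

65.615°S

δ = d/R = 3021.4/6367 = 0.474541 rad
φ₂ = arcsin(sin φ₁ cos δ + cos φ₁ sin δ cos θ)
   = arcsin(-0.81635·0.88950 + 0.57755·0.45693·-0.69966) = -65.61476°
λ₂ = λ₁ + atan2(sin θ sin δ cos φ₁, cos δ − sin φ₁ sin φ₂) = -31.65662°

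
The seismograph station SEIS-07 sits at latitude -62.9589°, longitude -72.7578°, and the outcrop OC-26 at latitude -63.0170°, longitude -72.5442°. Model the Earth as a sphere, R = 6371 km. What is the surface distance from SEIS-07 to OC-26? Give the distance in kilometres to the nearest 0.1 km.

12.6 km

Δφ = -0.0581°,  Δλ = 0.2136°
a = sin²(Δφ/2) + cos φ₁ cos φ₂ sin²(Δλ/2) = 0.000001
c = 2·arcsin(√a) = 0.001974 rad = 0.1131°
d = R·c = 6371 × 0.001974 = 12.6 km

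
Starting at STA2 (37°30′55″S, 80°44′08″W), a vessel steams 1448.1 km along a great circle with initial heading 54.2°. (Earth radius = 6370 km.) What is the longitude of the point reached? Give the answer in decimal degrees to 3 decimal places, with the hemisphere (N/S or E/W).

STA2: φ = -37.51528°, λ = -80.73556°
δ = d/R = 1448.1/6370 = 0.227331 rad
φ₂ = arcsin(sin φ₁ cos δ + cos φ₁ sin δ cos θ)
   = arcsin(-0.60897·0.97427 + 0.79319·0.22538·0.58496) = -29.25735°
λ₂ = λ₁ + atan2(sin θ sin δ cos φ₁, cos δ − sin φ₁ sin φ₂) = -68.64107°

68.641°W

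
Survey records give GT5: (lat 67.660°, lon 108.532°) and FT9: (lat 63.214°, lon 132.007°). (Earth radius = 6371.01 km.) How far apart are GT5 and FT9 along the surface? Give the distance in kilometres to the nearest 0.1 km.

Δφ = -4.4460°,  Δλ = 23.4750°
a = sin²(Δφ/2) + cos φ₁ cos φ₂ sin²(Δλ/2) = 0.008593
c = 2·arcsin(√a) = 0.185667 rad = 10.6379°
d = R·c = 6371.01 × 0.185667 = 1182.9 km

1182.9 km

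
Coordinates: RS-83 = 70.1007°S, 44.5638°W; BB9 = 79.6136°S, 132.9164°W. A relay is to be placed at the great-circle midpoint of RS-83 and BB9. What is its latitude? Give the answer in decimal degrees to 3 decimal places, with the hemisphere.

Bx = cos φ₂ cos Δλ = 0.005183,  By = cos φ₂ sin Δλ = -0.180211
φₘ = atan2(sin φ₁ + sin φ₂, √((cos φ₁ + Bx)² + By²)) = -78.54872°
λₘ = λ₁ + atan2(By, cos φ₁ + Bx) = -72.10666°

78.549°S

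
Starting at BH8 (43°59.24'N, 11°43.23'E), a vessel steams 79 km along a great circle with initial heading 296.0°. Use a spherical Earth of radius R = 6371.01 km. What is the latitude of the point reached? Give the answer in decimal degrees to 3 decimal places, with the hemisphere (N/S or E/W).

44.295°N

BH8: φ = +43.98733°, λ = +11.72050°
δ = d/R = 79/6371.01 = 0.012400 rad
φ₂ = arcsin(sin φ₁ cos δ + cos φ₁ sin δ cos θ)
   = arcsin(0.69450·0.99992 + 0.71949·0.01240·0.43837) = 44.29532°
λ₂ = λ₁ + atan2(sin θ sin δ cos φ₁, cos δ − sin φ₁ sin φ₂) = 10.82833°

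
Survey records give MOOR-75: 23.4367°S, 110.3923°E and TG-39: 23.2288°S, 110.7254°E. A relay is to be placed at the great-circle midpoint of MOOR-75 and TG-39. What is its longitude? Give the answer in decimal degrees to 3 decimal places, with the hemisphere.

Bx = cos φ₂ cos Δλ = 0.918922,  By = cos φ₂ sin Δλ = 0.005342
φₘ = atan2(sin φ₁ + sin φ₂, √((cos φ₁ + Bx)² + By²)) = -23.33284°
λₘ = λ₁ + atan2(By, cos φ₁ + Bx) = 110.55898°

110.559°E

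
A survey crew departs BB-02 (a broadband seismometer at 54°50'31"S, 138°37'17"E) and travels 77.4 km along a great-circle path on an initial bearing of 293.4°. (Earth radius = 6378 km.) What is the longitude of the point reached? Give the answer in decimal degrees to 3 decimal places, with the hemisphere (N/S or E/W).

137.521°E

BB-02: φ = -54.84194°, λ = +138.62139°
δ = d/R = 77.4/6378 = 0.012135 rad
φ₂ = arcsin(sin φ₁ cos δ + cos φ₁ sin δ cos θ)
   = arcsin(-0.81757·0.99993 + 0.57583·0.01214·0.39715) = -54.56080°
λ₂ = λ₁ + atan2(sin θ sin δ cos φ₁, cos δ − sin φ₁ sin φ₂) = 137.52083°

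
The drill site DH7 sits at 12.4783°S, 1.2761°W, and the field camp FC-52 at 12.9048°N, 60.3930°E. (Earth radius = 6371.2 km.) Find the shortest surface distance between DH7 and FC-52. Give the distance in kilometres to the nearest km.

Δφ = 25.3831°,  Δλ = 61.6691°
a = sin²(Δφ/2) + cos φ₁ cos φ₂ sin²(Δλ/2) = 0.298303
c = 2·arcsin(√a) = 1.155573 rad = 66.2094°
d = R·c = 6371.2 × 1.155573 = 7362.4 km

7362 km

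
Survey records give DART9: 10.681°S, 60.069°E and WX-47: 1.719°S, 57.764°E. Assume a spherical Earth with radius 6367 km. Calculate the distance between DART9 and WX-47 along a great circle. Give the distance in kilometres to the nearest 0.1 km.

1027.9 km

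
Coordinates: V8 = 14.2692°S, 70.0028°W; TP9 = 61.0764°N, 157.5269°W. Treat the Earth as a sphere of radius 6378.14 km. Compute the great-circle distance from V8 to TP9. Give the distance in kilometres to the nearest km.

Δφ = 75.3456°,  Δλ = -87.5241°
a = sin²(Δφ/2) + cos φ₁ cos φ₂ sin²(Δλ/2) = 0.597743
c = 2·arcsin(√a) = 1.767549 rad = 101.2731°
d = R·c = 6378.14 × 1.767549 = 11273.7 km

11274 km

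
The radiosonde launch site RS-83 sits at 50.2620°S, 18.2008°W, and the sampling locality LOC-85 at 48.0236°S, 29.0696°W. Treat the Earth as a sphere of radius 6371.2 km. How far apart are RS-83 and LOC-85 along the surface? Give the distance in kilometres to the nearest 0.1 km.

Δφ = 2.2384°,  Δλ = -10.8688°
a = sin²(Δφ/2) + cos φ₁ cos φ₂ sin²(Δλ/2) = 0.004216
c = 2·arcsin(√a) = 0.129960 rad = 7.4461°
d = R·c = 6371.2 × 0.129960 = 828.0 km

828.0 km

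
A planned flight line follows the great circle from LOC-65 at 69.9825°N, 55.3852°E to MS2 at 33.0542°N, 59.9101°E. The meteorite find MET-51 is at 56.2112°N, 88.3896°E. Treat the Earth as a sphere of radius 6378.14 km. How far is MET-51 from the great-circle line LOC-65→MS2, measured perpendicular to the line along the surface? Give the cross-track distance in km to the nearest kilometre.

1838 km

δ₁₃ = central angle LOC-65→MET-51 = 0.346598 rad  (haversine)
θ₁₃ = bearing LOC-65→MET-51 = 116.906°,  θ₁₂ = bearing LOC-65→MS2 = 173.694°
dₓₜ = R·arcsin(sin δ₁₃ · sin(θ₁₃ − θ₁₂)) = 6378.14·arcsin(0.33970·sin(-56.788°)) = -1838.065 km
|dₓₜ| = 1838.065 km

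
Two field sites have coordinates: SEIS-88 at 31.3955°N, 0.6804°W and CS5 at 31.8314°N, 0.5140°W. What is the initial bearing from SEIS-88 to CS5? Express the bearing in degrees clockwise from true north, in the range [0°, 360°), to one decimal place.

18.0°

Δλ = 0.1664°
y = sin Δλ · cos φ₂ = 0.002467
x = cos φ₁ sin φ₂ − sin φ₁ cos φ₂ cos Δλ = 0.007610
θ = atan2(y, x) = 17.9653° → 17.9653° (mod 360°)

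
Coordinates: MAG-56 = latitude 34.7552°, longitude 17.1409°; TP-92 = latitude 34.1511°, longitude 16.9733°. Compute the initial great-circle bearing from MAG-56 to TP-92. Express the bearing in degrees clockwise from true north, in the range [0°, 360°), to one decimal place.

Δλ = -0.1676°
y = sin Δλ · cos φ₂ = -0.002421
x = cos φ₁ sin φ₂ − sin φ₁ cos φ₂ cos Δλ = -0.010541
θ = atan2(y, x) = -167.0666° → 192.9334° (mod 360°)

192.9°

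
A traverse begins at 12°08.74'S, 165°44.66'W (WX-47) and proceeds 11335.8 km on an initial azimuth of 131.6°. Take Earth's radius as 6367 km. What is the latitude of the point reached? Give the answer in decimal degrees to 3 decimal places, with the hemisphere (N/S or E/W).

WX-47: φ = -12.14567°, λ = -165.74433°
δ = d/R = 11335.8/6367 = 1.780399 rad
φ₂ = arcsin(sin φ₁ cos δ + cos φ₁ sin δ cos θ)
   = arcsin(-0.21040·-0.20807 + 0.97762·0.97811·-0.66393) = -36.23379°
λ₂ = λ₁ + atan2(sin θ sin δ cos φ₁, cos δ − sin φ₁ sin φ₂) = -50.81045°

36.234°S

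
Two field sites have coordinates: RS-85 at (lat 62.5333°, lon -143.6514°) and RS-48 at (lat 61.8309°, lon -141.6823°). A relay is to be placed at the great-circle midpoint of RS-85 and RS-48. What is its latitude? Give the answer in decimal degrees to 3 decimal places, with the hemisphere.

Bx = cos φ₂ cos Δλ = 0.471797,  By = cos φ₂ sin Δλ = 0.016221
φₘ = atan2(sin φ₁ + sin φ₂, √((cos φ₁ + Bx)² + By²)) = 62.18559°
λₘ = λ₁ + atan2(By, cos φ₁ + Bx) = -142.65541°

62.186°N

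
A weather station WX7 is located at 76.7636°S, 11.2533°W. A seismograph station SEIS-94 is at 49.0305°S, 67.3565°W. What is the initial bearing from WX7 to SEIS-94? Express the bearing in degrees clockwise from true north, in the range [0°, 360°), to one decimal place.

288.6°

Δλ = -56.1032°
y = sin Δλ · cos φ₂ = -0.544224
x = cos φ₁ sin φ₂ − sin φ₁ cos φ₂ cos Δλ = 0.183060
θ = atan2(y, x) = -71.4087° → 288.5913° (mod 360°)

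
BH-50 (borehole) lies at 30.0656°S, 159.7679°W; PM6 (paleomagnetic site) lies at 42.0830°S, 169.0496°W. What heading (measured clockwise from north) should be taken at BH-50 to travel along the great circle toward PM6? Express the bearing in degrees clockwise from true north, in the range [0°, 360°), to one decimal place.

209.3°

Δλ = -9.2817°
y = sin Δλ · cos φ₂ = -0.119704
x = cos φ₁ sin φ₂ − sin φ₁ cos φ₂ cos Δλ = -0.213077
θ = atan2(y, x) = -150.6732° → 209.3268° (mod 360°)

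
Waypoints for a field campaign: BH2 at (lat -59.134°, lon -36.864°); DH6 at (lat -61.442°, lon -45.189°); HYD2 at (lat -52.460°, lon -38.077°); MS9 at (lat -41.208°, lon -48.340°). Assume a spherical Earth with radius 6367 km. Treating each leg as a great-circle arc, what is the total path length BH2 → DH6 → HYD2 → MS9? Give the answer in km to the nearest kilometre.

BH2→DH6: c = 0.082431 rad, d = 524.84 km
DH6→HYD2: c = 0.170522 rad, d = 1085.71 km
HYD2→MS9: c = 0.230973 rad, d = 1470.60 km
Total = 524.84 + 1085.71 + 1470.60 = 3081.16 km

3081 km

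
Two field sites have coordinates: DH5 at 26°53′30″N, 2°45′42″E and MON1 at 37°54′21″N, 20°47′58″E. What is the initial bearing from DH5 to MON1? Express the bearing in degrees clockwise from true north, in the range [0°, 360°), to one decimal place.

DH5: φ = +26.89167°, λ = +2.76167°
MON1: φ = +37.90583°, λ = +20.79944°
Δλ = 18.0378°
y = sin Δλ · cos φ₂ = 0.244316
x = cos φ₁ sin φ₂ − sin φ₁ cos φ₂ cos Δλ = 0.208591
θ = atan2(y, x) = 49.5100° → 49.5100° (mod 360°)

49.5°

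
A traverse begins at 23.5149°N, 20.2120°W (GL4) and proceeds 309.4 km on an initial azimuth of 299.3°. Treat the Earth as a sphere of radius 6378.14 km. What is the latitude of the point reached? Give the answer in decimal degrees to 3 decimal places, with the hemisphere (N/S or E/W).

δ = d/R = 309.4/6378.14 = 0.048509 rad
φ₂ = arcsin(sin φ₁ cos δ + cos φ₁ sin δ cos θ)
   = arcsin(0.39899·0.99882 + 0.91696·0.04849·0.48938) = 24.85213°
λ₂ = λ₁ + atan2(sin θ sin δ cos φ₁, cos δ − sin φ₁ sin φ₂) = -22.88310°

24.852°N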